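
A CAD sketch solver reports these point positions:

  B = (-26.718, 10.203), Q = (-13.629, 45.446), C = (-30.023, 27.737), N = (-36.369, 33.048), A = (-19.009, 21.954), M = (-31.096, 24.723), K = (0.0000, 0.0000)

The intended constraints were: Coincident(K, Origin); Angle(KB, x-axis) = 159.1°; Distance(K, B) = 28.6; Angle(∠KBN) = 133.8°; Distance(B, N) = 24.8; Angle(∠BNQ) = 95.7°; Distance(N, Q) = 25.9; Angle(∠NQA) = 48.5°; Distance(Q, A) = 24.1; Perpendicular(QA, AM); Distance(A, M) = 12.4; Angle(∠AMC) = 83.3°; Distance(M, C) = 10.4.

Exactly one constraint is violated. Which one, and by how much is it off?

Distance(M, C) = 10.4 — off by 7.20.

K = (0.00, 0.00) ✓; KB at 159.1° ✓; |KB| = 28.60 ✓; ∠KBN = 133.8° ✓; |BN| = 24.80 ✓; ∠BNQ = 95.70° ✓; |NQ| = 25.90 ✓; ∠NQA = 48.50° ✓; |QA| = 24.10 ✓; ∠(QA, AM) = 90.00° ✓; |AM| = 12.40 ✓; ∠AMC = 83.31° ✓; |MC| = 3.199 ✗.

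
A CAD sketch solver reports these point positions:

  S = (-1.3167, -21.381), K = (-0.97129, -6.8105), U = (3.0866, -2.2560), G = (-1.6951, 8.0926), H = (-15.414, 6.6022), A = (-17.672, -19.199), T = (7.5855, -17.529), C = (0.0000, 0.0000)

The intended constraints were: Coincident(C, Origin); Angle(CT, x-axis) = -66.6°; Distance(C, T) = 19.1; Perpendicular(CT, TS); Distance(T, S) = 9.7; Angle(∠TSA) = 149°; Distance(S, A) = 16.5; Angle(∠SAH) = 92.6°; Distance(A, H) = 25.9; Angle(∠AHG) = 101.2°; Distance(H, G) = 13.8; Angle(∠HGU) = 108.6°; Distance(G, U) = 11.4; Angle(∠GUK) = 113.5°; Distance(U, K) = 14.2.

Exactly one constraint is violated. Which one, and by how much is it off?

Distance(U, K) = 14.2 — off by 8.10.

C = (0.00, 0.00) ✓; CT at -66.60° ✓; |CT| = 19.10 ✓; ∠(CT, TS) = 90.00° ✓; |TS| = 9.700 ✓; ∠TSA = 149.0° ✓; |SA| = 16.50 ✓; ∠SAH = 92.60° ✓; |AH| = 25.90 ✓; ∠AHG = 101.2° ✓; |HG| = 13.80 ✓; ∠HGU = 108.6° ✓; |GU| = 11.40 ✓; ∠GUK = 113.5° ✓; |UK| = 6.100 ✗.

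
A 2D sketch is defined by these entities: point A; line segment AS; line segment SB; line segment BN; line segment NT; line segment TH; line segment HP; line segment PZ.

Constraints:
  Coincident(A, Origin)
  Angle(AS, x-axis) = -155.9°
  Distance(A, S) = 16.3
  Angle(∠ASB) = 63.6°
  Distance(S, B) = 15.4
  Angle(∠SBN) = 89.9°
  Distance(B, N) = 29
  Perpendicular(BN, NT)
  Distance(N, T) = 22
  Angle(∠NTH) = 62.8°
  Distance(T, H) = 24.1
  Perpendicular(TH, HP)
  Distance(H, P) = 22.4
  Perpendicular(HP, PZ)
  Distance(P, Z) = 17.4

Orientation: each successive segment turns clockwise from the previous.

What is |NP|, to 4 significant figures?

14.33

∠NTH = 62.8° gives TH at 150.4° from the x-axis; with |TH| = 24.1, H = (-7.163, -2.559). TH is perpendicular to HP, so HP runs at 60.40°; with |HP| = 22.4, P = (3.902, 16.92). Then |NP| = |P − N| = 14.33.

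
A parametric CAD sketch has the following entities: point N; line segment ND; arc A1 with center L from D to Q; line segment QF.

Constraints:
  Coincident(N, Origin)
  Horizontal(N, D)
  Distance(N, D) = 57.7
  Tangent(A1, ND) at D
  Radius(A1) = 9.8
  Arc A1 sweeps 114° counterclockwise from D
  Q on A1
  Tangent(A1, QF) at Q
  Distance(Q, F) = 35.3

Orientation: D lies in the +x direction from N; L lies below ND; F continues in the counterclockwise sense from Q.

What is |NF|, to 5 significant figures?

78.111

On A1, D sits at bearing 90° from L; a 114° counterclockwise sweep puts Q at bearing 204°, so Q = L + 9.8·(cos 204°, sin 204°) = (48.747, -13.786). Since A1 is tangent to QF there, LQ ⟂ QF, so QF runs along (−sin 204°, cos 204°); with |QF| = 35.3, F = (63.105, -46.034). Then |NF| = |F − N| = 78.111.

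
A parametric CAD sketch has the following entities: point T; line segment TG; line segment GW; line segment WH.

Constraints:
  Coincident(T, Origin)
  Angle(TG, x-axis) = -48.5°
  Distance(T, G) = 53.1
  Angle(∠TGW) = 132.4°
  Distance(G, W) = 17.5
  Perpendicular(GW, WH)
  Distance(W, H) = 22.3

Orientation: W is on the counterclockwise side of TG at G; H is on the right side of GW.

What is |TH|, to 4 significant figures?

81.40

T is at the origin; TG runs at -48.5° with length 53.1, so G = 53.1·(cos -48.5°, sin -48.5°) = (35.19, -39.77). ∠TGW = 132.4°, so GW runs at -48.5° + (180° − 132.4°) = -0.9000° from the x-axis; with |GW| = 17.5, W = G + 17.5·(cos -0.9000°, sin -0.9000°) = (52.68, -40.04). GW ⟂ WH; with |WH| = 22.3 on the right of GW, H = W + 22.3·(-0.01571, -0.9999) = (52.33, -62.34). Then |TH| = |H − T| = 81.40.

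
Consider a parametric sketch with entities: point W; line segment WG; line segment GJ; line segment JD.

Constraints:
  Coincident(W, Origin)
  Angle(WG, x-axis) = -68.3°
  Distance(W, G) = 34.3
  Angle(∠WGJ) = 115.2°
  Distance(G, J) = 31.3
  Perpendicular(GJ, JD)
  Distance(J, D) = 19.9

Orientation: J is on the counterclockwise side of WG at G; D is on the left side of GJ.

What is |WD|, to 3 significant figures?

47.2

∠WGJ = 115.2°, so GJ runs at -68.3° + (180° − 115.2°) = -3.50° from the x-axis; with |GJ| = 31.3, J = G + 31.3·(cos -3.50°, sin -3.50°) = (43.9, -33.8). The perpendicularity gives JD at right angles to GJ; with |JD| = 19.9 on the left of GJ, D = J + 19.9·(0.0610, 0.998) = (45.1, -13.9). Then |WD| = |D − W| = 47.2.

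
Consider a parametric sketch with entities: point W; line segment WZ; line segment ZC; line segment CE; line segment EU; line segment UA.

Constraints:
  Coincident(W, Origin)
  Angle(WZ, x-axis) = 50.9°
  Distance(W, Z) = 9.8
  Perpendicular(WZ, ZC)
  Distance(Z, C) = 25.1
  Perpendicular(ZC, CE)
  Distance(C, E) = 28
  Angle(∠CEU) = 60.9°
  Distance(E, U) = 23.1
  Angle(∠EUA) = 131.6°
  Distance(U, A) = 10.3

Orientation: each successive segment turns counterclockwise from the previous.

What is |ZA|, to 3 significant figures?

7.23

∠CEU = 60.9° gives EU at -10.0° from the x-axis; with |EU| = 23.1, U = (-8.21, -2.31). ∠EUA = 131.6° gives UA at 38.4° from the x-axis; with |UA| = 10.3, A = (-0.136, 4.09). Then |ZA| = |A − Z| = 7.23.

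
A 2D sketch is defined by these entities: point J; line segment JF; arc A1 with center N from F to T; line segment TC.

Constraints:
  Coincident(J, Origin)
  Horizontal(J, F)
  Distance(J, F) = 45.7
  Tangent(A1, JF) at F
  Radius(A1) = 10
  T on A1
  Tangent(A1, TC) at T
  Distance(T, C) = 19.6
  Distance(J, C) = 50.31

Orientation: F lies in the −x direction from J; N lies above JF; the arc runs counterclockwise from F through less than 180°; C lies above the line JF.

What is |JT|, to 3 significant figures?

37.8

Checks: J = (0.00, 0.00) ✓; ∠(NF, FJ) = 90.00° ✓; |NT| = 10.00 ✓; ∠(NT, TC) = 90.00° ✓; |TC| = 19.60 ✓; |JC| = 50.31 ✓.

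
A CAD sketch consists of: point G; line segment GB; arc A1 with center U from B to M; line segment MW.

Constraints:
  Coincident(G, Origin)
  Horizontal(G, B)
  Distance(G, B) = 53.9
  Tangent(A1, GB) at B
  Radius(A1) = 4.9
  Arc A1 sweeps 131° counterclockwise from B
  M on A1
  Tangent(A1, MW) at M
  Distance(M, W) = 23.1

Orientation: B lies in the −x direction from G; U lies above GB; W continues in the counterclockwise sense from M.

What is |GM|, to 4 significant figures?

50.85

G is at the origin; GB is horizontal with |GB| = 53.9 and B on the −x side, so B = (-53.90, 0.000). Tangency of A1 to GB means the radius UB is perpendicular to GB, so U = B + (0, 4.9) = (-53.90, 4.900). On A1, B sits at bearing -90° from U; a 131° counterclockwise sweep puts M at bearing 41°, so M = U + 4.9·(cos 41°, sin 41°) = (-50.20, 8.115). Then |GM| = |M − G| = 50.85.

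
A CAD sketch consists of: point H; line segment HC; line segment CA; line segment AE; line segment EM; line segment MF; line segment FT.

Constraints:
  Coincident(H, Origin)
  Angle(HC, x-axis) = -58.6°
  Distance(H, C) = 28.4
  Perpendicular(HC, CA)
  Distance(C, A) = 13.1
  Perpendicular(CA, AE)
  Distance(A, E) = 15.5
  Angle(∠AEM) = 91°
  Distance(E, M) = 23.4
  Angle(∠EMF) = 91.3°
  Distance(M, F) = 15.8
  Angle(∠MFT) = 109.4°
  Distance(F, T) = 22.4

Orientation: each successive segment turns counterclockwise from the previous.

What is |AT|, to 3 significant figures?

8.77

∠EMF = 91.3° gives MF at -60.9° from the x-axis; with |MF| = 15.8, F = (5.40, -29.8). ∠MFT = 109.4° gives FT at 9.70° from the x-axis; with |FT| = 22.4, T = (27.5, -26.1). Then |AT| = |T − A| = 8.77.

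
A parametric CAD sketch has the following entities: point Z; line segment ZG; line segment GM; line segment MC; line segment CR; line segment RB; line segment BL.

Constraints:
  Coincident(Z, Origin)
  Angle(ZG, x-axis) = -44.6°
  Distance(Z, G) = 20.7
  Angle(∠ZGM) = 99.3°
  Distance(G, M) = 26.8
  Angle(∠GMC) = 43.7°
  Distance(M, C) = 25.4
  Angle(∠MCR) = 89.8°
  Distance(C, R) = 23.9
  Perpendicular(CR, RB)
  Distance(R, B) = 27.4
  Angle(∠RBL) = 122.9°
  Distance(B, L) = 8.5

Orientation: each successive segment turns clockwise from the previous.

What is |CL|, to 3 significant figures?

36.1

The perpendicularity gives RB at right angles to CR, so RB runs at -81.8°; with |RB| = 27.4, B = (23.1, -35.0). ∠RBL = 122.9° gives BL at -139° from the x-axis; with |BL| = 8.5, L = (16.7, -40.6). Then |CL| = |L − C| = 36.1.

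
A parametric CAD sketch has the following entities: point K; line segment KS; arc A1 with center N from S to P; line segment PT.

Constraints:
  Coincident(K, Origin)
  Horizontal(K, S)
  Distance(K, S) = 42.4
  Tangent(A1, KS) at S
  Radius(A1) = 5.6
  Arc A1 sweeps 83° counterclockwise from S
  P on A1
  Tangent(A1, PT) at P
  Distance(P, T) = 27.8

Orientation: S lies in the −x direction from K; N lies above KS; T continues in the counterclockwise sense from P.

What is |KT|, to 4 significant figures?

46.65

K is at the origin; KS is horizontal with |KS| = 42.4 and S on the −x side, so S = (-42.40, 0.000). A1 meets KS tangentially, so NS is at right angles to KS, so N = S + (0, 5.6) = (-42.40, 5.600). On A1, S sits at bearing -90° from N; an 83° counterclockwise sweep puts P at bearing -7°, so P = N + 5.6·(cos -7°, sin -7°) = (-36.84, 4.918). The tangent condition forces NP to be normal to PT, so PT runs along (−sin -7°, cos -7°); with |PT| = 27.8, T = (-33.45, 32.51). Then |KT| = |T − K| = 46.65.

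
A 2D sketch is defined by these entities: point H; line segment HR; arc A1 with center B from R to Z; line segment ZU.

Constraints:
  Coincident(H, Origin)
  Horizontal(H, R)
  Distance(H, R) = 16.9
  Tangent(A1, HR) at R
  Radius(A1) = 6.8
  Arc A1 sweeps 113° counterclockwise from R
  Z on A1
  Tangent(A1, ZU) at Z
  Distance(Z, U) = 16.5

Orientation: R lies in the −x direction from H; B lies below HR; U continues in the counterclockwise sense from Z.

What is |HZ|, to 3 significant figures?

25.0

Tangency of A1 to HR means the radius BR is perpendicular to HR, so B = R + (0, -6.8) = (-16.9, -6.80). On A1, R sits at bearing 90° from B; a 113° counterclockwise sweep puts Z at bearing 203°, so Z = B + 6.8·(cos 203°, sin 203°) = (-23.2, -9.46). Then |HZ| = |Z − H| = 25.0.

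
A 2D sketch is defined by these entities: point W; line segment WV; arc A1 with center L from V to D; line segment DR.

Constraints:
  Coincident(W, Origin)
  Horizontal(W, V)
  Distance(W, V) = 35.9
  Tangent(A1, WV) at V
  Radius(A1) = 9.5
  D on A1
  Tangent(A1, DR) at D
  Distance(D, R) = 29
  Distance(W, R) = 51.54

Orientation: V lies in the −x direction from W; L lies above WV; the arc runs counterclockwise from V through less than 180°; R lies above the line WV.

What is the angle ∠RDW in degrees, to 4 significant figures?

125.5°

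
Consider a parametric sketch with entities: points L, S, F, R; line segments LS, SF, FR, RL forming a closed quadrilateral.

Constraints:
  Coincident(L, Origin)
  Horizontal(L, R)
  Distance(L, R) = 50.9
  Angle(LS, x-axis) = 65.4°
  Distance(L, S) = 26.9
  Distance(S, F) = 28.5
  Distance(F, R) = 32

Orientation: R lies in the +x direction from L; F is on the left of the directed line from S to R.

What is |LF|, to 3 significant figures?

49.2

Checks: |SF| = 28.50 ✓; |FR| = 32.00 ✓.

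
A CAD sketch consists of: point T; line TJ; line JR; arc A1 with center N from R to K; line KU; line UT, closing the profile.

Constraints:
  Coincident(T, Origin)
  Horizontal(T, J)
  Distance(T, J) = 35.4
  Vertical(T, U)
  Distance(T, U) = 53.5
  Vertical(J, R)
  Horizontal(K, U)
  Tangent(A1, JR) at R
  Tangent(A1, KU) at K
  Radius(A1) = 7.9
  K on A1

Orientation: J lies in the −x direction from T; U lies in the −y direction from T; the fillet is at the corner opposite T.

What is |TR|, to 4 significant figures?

57.73

The virtual corner opposite T is at (-35.40, -53.50). Since A1 is tangent to JR there, NR ⟂ JR and the tangent condition forces NK to be normal to KU, with radius 7.9, so the center N sits 7.9 in from both sides at N = (-27.50, -45.60). That places the tangent points at R = (-35.40, -45.60) on JR and K = (-27.50, -53.50) on KU. Then |TR| = |R − T| = 57.73.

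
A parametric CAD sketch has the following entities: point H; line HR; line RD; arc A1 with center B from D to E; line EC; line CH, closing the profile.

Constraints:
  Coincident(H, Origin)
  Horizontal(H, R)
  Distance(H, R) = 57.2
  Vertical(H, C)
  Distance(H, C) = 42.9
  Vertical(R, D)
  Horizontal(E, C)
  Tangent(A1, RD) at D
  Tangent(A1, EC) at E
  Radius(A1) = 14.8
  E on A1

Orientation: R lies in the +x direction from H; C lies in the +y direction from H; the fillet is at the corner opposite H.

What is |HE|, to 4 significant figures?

60.32

H is at the origin; HR is horizontal with |HR| = 57.2 and R on the +x side, so R = (57.20, 0.000). HC is vertical with |HC| = 42.9 and C on the +y side, so C = (0.000, 42.90). The virtual corner opposite H is at (57.20, 42.90). The tangent condition forces BD to be normal to RD and the tangent condition forces BE to be normal to EC, with radius 14.8, so the center B sits 14.8 in from both sides at B = (42.40, 28.10). That places the tangent points at D = (57.20, 28.10) on RD and E = (42.40, 42.90) on EC. Then |HE| = |E − H| = 60.32.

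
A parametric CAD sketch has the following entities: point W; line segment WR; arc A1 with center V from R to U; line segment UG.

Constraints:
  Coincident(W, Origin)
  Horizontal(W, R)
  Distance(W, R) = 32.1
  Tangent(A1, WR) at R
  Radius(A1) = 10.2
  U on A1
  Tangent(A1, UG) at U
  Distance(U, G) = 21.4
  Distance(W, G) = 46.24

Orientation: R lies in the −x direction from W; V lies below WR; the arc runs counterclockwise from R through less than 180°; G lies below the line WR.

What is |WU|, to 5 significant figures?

43.776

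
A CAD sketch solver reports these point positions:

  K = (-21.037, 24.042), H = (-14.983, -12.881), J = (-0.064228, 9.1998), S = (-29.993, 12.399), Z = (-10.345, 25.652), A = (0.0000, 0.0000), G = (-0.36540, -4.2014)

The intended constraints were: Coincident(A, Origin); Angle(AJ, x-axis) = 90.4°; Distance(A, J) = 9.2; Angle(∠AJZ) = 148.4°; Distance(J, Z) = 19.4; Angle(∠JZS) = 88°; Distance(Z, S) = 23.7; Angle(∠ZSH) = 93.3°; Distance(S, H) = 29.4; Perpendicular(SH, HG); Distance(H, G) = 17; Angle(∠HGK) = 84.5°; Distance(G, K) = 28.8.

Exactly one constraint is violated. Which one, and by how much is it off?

Distance(G, K) = 28.8 — off by 6.20.

A = (0.00, 0.00) ✓; AJ at 90.40° ✓; |AJ| = 9.200 ✓; ∠AJZ = 148.4° ✓; |JZ| = 19.40 ✓; ∠JZS = 88.00° ✓; |ZS| = 23.70 ✓; ∠ZSH = 93.30° ✓; |SH| = 29.40 ✓; ∠(SH, HG) = 90.00° ✓; |HG| = 17.00 ✓; ∠HGK = 84.50° ✓; |GK| = 35.00 ✗.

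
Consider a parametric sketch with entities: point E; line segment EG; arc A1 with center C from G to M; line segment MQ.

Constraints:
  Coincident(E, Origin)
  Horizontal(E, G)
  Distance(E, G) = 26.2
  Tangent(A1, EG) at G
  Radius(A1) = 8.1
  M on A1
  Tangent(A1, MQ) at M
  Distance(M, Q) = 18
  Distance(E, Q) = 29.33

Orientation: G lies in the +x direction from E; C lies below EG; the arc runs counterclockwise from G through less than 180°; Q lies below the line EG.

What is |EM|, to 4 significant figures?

19.47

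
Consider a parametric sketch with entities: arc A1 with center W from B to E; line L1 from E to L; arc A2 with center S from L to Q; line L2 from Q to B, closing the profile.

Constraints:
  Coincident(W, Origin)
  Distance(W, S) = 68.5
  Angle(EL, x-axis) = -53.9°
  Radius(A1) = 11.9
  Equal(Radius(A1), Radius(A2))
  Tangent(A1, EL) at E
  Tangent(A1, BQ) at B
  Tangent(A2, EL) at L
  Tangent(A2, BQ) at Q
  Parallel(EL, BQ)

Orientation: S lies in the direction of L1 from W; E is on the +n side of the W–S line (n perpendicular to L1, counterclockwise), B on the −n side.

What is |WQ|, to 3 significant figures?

69.5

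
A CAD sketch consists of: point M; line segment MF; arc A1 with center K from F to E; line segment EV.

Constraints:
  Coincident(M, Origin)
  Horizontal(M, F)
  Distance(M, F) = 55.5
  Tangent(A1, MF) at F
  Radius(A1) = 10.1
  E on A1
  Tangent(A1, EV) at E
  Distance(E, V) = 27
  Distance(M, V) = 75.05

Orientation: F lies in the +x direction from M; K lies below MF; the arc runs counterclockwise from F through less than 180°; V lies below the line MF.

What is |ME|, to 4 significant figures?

50.57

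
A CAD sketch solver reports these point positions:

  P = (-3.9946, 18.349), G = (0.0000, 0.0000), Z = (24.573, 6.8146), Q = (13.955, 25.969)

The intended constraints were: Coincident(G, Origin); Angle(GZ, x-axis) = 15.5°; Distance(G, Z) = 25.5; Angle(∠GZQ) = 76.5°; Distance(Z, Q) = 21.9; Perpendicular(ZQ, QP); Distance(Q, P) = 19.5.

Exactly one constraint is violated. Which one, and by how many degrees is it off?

Perpendicular(ZQ, QP) — off by 6.00°.

G = (0.00, 0.00) ✓; GZ at 15.50° ✓; |GZ| = 25.50 ✓; ∠GZQ = 76.50° ✓; |ZQ| = 21.90 ✓; ∠(ZQ, QP) = 84.00° ✗; |QP| = 19.50 ✓.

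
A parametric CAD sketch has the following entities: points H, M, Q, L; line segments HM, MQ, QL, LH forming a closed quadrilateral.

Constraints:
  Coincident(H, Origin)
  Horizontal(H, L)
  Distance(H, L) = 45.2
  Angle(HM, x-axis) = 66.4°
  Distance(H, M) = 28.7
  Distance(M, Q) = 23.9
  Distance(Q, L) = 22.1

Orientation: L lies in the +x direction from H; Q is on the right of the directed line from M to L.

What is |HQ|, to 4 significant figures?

24.60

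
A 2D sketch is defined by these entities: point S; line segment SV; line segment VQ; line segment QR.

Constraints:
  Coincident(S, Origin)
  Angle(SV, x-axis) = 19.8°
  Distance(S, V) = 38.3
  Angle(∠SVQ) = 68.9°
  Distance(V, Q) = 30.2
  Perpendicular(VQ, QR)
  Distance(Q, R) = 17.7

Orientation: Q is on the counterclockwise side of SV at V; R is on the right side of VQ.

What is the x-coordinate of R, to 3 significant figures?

29.6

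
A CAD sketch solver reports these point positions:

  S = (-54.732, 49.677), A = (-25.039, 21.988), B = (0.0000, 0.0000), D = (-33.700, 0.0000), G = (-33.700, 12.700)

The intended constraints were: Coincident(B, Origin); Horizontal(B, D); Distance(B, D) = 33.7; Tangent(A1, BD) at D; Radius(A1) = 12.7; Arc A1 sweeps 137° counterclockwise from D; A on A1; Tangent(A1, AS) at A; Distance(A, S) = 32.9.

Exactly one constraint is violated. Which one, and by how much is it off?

Distance(A, S) = 32.9 — off by 7.70.

B = (0.00, 0.00) ✓; B.y = 0.00, D.y = 0.00 ✓; |BD| = 33.70 ✓; ∠(GD, DB) = 90.00° ✓; |GD| = 12.70 ✓; bearing(G→A) − bearing(G→D) = 137.0° ✓; |GA| = 12.70 ✓; ∠(GA, AS) = 90.00° ✓; |AS| = 40.60 ✗.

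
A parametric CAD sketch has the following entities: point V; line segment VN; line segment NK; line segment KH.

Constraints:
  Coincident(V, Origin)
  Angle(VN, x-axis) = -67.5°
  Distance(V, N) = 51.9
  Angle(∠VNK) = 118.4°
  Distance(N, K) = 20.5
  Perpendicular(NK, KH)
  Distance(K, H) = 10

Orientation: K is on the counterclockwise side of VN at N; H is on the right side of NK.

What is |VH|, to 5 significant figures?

71.687

V is at the origin; VN runs at -67.5° with length 51.9, so N = 51.9·(cos -67.5°, sin -67.5°) = (19.861, -47.949). ∠VNK = 118.4°, so NK runs at -67.5° + (180° − 118.4°) = -5.9000° from the x-axis; with |NK| = 20.5, K = N + 20.5·(cos -5.9000°, sin -5.9000°) = (40.253, -50.057). NK is perpendicular to KH; with |KH| = 10.0 on the right of NK, H = K + 10.0·(-0.10279, -0.99470) = (39.225, -60.004). Then |VH| = |H − V| = 71.687.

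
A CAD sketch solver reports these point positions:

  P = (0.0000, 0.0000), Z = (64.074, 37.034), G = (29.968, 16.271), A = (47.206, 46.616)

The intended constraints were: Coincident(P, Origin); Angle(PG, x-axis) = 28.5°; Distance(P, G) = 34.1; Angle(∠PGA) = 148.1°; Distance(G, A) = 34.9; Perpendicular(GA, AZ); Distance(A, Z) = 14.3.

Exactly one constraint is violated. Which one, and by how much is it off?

Distance(A, Z) = 14.3 — off by 5.10.

P = (0.00, 0.00) ✓; PG at 28.50° ✓; |PG| = 34.10 ✓; ∠PGA = 148.1° ✓; |GA| = 34.90 ✓; ∠(GA, AZ) = 90.00° ✓; |AZ| = 19.40 ✗.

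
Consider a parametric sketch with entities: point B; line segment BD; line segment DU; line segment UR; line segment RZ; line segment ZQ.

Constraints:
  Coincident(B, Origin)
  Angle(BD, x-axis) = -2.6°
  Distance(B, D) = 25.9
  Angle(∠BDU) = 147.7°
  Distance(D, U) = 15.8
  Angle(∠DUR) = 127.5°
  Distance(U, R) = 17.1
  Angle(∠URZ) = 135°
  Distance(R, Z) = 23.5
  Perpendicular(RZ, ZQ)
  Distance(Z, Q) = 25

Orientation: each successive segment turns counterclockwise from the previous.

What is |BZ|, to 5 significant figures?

50.580

B is at the origin; BD runs at -2.6° with length 25.9, so D = (25.873, -1.1749). ∠BDU = 147.7° gives DU at 29.700° from the x-axis; with |DU| = 15.8, U = (39.598, 6.6533). ∠DUR = 127.5° gives UR at 82.200° from the x-axis; with |UR| = 17.1, R = (41.918, 23.595). ∠URZ = 135.0° gives RZ at 127.20° from the x-axis; with |RZ| = 23.5, Z = (27.710, 42.314). Then |BZ| = |Z − B| = 50.580.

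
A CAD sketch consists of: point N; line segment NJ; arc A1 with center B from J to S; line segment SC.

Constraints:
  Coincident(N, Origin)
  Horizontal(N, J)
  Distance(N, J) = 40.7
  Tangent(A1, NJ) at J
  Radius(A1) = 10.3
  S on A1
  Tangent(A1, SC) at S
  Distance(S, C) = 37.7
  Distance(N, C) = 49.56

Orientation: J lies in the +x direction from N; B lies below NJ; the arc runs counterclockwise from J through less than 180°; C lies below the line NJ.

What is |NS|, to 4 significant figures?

31.68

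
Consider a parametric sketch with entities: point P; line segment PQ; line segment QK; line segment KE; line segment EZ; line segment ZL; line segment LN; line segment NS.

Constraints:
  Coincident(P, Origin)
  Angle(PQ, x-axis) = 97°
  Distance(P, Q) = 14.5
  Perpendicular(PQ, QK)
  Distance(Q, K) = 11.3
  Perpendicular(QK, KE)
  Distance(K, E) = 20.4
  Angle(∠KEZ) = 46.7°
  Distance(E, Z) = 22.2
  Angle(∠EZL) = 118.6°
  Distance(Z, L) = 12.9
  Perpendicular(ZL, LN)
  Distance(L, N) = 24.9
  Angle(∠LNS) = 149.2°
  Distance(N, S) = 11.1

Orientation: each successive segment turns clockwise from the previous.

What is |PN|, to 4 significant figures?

27.31

P is at the origin; PQ runs at 97.0° with length 14.5, so Q = (-1.767, 14.39). PQ ⟂ QK, so QK runs at 7.000°; with |QK| = 11.3, K = (9.449, 15.77). QK is perpendicular to KE, so KE runs at -83.00°; with |KE| = 20.4, E = (11.93, -4.479). ∠KEZ = 46.7° gives EZ at 143.7° from the x-axis; with |EZ| = 22.2, Z = (-5.957, 8.664). ∠EZL = 118.6° gives ZL at 82.30° from the x-axis; with |ZL| = 12.9, L = (-4.228, 21.45). ZL ⟂ LN, so LN runs at -7.700°; with |LN| = 24.9, N = (20.45, 18.11). Then |PN| = |N − P| = 27.31.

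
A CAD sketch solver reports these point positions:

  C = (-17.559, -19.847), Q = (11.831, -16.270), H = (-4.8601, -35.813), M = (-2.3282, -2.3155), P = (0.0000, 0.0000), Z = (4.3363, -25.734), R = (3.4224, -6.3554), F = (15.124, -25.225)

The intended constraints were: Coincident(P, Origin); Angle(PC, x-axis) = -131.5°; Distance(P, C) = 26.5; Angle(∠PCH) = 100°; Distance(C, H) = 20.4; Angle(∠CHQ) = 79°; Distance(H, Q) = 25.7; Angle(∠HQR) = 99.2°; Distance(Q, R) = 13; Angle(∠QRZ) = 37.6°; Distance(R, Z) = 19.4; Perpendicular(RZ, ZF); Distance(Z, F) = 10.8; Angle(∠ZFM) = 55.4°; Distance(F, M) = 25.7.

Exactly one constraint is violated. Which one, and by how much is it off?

Distance(F, M) = 25.7 — off by 3.10.

P = (0.00, 0.00) ✓; PC at -131.5° ✓; |PC| = 26.50 ✓; ∠PCH = 100.0° ✓; |CH| = 20.40 ✓; ∠CHQ = 79.00° ✓; |HQ| = 25.70 ✓; ∠HQR = 99.20° ✓; |QR| = 13.00 ✓; ∠QRZ = 37.60° ✓; |RZ| = 19.40 ✓; ∠(RZ, ZF) = 90.00° ✓; |ZF| = 10.80 ✓; ∠ZFM = 55.40° ✓; |FM| = 28.80 ✗.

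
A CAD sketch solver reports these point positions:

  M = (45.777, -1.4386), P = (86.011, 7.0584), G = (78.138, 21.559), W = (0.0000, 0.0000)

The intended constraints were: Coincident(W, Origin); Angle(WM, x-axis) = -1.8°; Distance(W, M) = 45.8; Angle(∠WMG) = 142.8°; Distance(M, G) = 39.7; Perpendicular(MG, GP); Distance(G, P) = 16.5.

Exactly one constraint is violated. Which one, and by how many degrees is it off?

Perpendicular(MG, GP) — off by 6.90°.

W = (0.00, 0.00) ✓; WM at -1.800° ✓; |WM| = 45.80 ✓; ∠WMG = 142.8° ✓; |MG| = 39.70 ✓; ∠(MG, GP) = 96.90° ✗; |GP| = 16.50 ✓.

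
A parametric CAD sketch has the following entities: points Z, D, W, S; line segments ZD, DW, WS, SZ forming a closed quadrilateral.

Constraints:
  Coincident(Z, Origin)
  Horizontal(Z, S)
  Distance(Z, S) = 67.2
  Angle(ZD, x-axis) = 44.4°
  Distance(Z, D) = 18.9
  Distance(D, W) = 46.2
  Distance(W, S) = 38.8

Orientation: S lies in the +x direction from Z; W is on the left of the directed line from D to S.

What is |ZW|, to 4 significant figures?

64.68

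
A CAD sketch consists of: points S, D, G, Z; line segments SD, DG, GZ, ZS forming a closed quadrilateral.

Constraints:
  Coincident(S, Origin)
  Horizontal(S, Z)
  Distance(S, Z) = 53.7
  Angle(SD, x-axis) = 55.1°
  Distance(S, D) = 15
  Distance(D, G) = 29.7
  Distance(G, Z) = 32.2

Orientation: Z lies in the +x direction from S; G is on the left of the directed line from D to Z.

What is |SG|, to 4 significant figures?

43.57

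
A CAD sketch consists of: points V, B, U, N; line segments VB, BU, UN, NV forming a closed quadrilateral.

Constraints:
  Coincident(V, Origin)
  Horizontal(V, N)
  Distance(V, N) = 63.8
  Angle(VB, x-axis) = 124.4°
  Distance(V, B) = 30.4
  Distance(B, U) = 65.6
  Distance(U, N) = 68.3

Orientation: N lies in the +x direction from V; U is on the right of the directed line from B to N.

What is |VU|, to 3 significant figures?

36.8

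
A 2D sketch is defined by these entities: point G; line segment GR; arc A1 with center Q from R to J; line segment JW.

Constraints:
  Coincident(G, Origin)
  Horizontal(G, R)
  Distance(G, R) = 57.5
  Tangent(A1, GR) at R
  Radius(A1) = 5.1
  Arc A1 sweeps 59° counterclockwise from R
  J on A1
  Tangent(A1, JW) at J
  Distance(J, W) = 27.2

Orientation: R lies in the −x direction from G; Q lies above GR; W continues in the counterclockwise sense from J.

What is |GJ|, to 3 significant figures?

53.2

G is at the origin; G and R share the same y with |GR| = 57.5 and R on the −x side, so R = (-57.5, 0.00). Tangency of A1 to GR means the radius QR is perpendicular to GR, so Q = R + (0, 5.1) = (-57.5, 5.10). On A1, R sits at bearing -90° from Q; a 59° counterclockwise sweep puts J at bearing -31°, so J = Q + 5.1·(cos -31°, sin -31°) = (-53.1, 2.47). Then |GJ| = |J − G| = 53.2.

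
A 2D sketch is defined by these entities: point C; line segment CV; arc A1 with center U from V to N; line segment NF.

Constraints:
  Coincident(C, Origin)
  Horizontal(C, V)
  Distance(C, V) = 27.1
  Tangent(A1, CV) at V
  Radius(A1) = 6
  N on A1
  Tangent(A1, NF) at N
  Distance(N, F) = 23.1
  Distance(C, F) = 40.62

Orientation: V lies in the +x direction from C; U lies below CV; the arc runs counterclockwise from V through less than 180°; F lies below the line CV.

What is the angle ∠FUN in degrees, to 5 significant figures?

75.440°

C is at the origin; C and V share the same y with |CV| = 27.1 and V on the +x side, so V = (27.100, 0.0000). A1 meets CV tangentially, so UV is at right angles to CV, so U = V + (0, -6) = (27.100, -6.0000). Since UN ⟂ NF (tangency), |UF| = √(6.0² + 23.1²) = 23.867 regardless of where N sits on A1. So F lies on both circle(C, 40.62) and circle(U, 23.867); the below-CV intersection is F = (27.536, -29.863). N is the foot of the tangent from F: N = (21.321, -7.6142).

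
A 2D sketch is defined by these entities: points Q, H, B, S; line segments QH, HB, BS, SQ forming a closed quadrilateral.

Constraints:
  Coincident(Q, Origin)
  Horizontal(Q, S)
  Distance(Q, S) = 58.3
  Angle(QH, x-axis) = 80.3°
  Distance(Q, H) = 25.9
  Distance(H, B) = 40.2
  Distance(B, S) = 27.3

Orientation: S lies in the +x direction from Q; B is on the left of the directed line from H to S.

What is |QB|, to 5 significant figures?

50.368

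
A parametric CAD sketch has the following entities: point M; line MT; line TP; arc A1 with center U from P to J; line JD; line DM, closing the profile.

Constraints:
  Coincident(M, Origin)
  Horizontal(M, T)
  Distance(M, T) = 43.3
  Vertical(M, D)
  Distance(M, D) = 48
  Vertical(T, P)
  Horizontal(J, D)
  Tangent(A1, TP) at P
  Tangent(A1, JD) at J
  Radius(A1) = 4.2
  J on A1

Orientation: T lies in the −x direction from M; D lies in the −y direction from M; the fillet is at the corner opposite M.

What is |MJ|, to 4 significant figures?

61.91

M is at the origin; MT is horizontal with |MT| = 43.3 and T on the −x side, so T = (-43.30, 0.000). M and D share the same x with |MD| = 48.0 and D on the −y side, so D = (0.000, -48.00). The virtual corner opposite M is at (-43.30, -48.00). The tangent condition forces UP to be normal to TP and since A1 is tangent to JD there, UJ ⟂ JD, with radius 4.2, so the center U sits 4.2 in from both sides at U = (-39.10, -43.80). That places the tangent points at P = (-43.30, -43.80) on TP and J = (-39.10, -48.00) on JD. Then |MJ| = |J − M| = 61.91.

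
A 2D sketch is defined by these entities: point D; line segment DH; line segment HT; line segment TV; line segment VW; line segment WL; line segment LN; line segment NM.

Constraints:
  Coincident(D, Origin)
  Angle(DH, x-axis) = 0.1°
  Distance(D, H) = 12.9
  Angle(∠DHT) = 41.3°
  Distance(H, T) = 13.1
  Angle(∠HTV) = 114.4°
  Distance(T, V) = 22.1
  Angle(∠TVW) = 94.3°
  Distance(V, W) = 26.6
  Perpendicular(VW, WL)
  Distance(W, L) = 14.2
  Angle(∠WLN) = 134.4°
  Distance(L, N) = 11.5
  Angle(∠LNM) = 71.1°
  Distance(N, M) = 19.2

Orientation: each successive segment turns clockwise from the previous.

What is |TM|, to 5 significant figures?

20.779

D is at the origin; DH runs at 0.1° with length 12.9, so H = (12.900, 0.022515). ∠DHT = 41.3° gives HT at -138.60° from the x-axis; with |HT| = 13.1, T = (3.0735, -8.6407). ∠HTV = 114.4° gives TV at 155.80° from the x-axis; with |TV| = 22.1, V = (-17.084, 0.41863). ∠TVW = 94.3° gives VW at 70.100° from the x-axis; with |VW| = 26.6, W = (-8.0302, 25.430). The perpendicularity gives WL at right angles to VW, so WL runs at -19.900°; with |WL| = 14.2, L = (5.3219, 20.597). ∠WLN = 134.4° gives LN at -65.500° from the x-axis; with |LN| = 11.5, N = (10.091, 10.132). ∠LNM = 71.1° gives NM at -174.40° from the x-axis; with |NM| = 19.2, M = (-9.0175, 8.2588). Then |TM| = |M − T| = 20.779.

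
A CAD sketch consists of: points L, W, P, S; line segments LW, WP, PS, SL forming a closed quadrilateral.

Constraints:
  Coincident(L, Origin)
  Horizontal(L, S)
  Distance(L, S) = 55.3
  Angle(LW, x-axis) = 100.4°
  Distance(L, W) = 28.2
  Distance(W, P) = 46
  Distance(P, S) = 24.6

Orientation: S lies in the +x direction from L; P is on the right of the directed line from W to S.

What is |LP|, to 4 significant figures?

30.75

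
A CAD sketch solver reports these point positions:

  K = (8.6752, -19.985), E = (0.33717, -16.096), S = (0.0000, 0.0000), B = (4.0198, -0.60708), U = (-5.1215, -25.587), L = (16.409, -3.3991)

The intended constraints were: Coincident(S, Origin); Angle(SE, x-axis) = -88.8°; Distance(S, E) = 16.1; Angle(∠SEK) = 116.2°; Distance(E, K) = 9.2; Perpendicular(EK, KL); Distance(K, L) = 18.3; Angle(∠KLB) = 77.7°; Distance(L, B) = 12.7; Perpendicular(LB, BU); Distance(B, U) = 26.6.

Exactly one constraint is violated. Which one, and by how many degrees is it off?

Perpendicular(LB, BU) — off by 7.40°.

S = (0.00, 0.00) ✓; SE at -88.80° ✓; |SE| = 16.10 ✓; ∠SEK = 116.2° ✓; |EK| = 9.200 ✓; ∠(EK, KL) = 90.01° ✓; |KL| = 18.30 ✓; ∠KLB = 77.70° ✓; |LB| = 12.70 ✓; ∠(LB, BU) = 82.60° ✗; |BU| = 26.60 ✓.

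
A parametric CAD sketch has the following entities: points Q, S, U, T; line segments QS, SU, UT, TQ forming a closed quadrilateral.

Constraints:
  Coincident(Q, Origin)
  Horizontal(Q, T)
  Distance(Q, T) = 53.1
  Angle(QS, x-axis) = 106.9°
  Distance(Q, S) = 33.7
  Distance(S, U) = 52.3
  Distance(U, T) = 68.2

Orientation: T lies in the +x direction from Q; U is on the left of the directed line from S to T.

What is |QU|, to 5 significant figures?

71.789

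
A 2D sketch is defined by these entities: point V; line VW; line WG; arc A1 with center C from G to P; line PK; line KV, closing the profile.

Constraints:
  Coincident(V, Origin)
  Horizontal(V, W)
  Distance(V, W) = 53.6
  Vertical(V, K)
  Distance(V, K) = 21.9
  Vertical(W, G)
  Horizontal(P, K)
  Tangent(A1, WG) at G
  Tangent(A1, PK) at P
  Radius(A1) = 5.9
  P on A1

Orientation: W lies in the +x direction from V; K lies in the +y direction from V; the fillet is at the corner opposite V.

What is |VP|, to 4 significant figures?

52.49

The virtual corner opposite V is at (53.60, 21.90). A1 meets WG tangentially, so CG is at right angles to WG and A1 meets PK tangentially, so CP is at right angles to PK, with radius 5.9, so the center C sits 5.9 in from both sides at C = (47.70, 16.00). That places the tangent points at G = (53.60, 16.00) on WG and P = (47.70, 21.90) on PK. Then |VP| = |P − V| = 52.49.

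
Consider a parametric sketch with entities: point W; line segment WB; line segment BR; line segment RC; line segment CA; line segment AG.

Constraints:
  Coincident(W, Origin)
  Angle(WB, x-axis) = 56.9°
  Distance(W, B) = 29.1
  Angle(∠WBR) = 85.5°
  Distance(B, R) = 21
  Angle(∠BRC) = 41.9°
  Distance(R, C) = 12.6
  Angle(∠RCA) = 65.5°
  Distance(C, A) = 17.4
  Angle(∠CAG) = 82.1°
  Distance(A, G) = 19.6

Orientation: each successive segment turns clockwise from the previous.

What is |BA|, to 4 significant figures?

10.40

W is at the origin; WB runs at 56.9° with length 29.1, so B = (15.89, 24.38). ∠WBR = 85.5° gives BR at -37.60° from the x-axis; with |BR| = 21.0, R = (32.53, 11.56). ∠BRC = 41.9° gives RC at -175.7° from the x-axis; with |RC| = 12.6, C = (19.97, 10.62). ∠RCA = 65.5° gives CA at 69.80° from the x-axis; with |CA| = 17.4, A = (25.97, 26.95). Then |BA| = |A − B| = 10.40.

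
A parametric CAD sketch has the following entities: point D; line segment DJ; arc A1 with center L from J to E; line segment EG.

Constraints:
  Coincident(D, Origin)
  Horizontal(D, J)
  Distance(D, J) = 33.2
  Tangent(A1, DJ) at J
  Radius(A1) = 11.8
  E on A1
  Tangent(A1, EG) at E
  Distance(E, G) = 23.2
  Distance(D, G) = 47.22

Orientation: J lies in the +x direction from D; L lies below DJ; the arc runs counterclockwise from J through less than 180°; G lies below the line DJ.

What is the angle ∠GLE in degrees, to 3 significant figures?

63.0°

D is at the origin; DJ is horizontal with |DJ| = 33.2 and J on the +x side, so J = (33.2, 0.00). Tangency of A1 to DJ means the radius LJ is perpendicular to DJ, so L = J + (0, -11.8) = (33.2, -11.8). Since LE ⟂ EG (tangency), |LG| = √(11.8² + 23.2²) = 26.0 regardless of where E sits on A1. So G lies on both circle(D, 47.22) and circle(L, 26.0); the below-DJ intersection is G = (28.8, -37.4). E is the foot of the tangent from G: E = (21.9, -15.3).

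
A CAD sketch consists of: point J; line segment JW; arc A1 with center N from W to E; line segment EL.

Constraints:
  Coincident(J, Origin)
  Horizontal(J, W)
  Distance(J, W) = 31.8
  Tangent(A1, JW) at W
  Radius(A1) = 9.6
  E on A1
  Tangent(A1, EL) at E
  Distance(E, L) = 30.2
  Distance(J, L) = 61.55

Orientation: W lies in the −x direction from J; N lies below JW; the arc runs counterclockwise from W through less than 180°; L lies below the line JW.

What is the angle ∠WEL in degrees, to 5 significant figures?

144.27°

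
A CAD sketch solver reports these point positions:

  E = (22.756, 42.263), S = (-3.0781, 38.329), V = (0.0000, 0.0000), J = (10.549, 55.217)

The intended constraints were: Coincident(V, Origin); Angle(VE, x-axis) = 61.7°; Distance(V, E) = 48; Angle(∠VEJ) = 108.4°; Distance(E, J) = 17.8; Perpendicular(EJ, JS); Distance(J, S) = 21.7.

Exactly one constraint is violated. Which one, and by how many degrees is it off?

Perpendicular(EJ, JS) — off by 7.80°.

V = (0.00, 0.00) ✓; VE at 61.70° ✓; |VE| = 48.00 ✓; ∠VEJ = 108.4° ✓; |EJ| = 17.80 ✓; ∠(EJ, JS) = 97.80° ✗; |JS| = 21.70 ✓.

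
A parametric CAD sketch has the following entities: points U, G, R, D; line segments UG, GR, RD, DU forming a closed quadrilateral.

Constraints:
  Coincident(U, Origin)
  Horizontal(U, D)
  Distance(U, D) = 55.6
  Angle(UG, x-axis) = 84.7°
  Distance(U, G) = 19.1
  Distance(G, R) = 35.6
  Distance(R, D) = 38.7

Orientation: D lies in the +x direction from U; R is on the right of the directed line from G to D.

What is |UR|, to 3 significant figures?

22.5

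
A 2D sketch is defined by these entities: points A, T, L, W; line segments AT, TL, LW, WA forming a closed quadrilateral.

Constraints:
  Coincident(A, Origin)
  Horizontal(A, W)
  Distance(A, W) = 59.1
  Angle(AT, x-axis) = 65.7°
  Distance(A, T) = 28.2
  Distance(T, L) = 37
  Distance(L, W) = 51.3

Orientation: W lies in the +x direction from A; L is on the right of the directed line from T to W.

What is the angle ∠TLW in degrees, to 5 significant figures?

73.403°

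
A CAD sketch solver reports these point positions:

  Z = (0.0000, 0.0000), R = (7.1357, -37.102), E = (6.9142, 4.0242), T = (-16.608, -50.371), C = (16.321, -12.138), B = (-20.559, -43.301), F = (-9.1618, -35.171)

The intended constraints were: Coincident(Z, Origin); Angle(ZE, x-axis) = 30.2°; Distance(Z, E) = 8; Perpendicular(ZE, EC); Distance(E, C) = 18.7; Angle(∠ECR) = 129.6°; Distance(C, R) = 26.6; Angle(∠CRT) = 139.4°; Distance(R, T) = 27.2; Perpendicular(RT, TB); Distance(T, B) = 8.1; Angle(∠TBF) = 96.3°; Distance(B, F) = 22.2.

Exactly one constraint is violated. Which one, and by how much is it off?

Distance(B, F) = 22.2 — off by 8.20.

Z = (0.00, 0.00) ✓; ZE at 30.20° ✓; |ZE| = 8.000 ✓; ∠(ZE, EC) = 90.00° ✓; |EC| = 18.70 ✓; ∠ECR = 129.6° ✓; |CR| = 26.60 ✓; ∠CRT = 139.4° ✓; |RT| = 27.20 ✓; ∠(RT, TB) = 90.00° ✓; |TB| = 8.099 ✓; ∠TBF = 96.30° ✓; |BF| = 14.00 ✗.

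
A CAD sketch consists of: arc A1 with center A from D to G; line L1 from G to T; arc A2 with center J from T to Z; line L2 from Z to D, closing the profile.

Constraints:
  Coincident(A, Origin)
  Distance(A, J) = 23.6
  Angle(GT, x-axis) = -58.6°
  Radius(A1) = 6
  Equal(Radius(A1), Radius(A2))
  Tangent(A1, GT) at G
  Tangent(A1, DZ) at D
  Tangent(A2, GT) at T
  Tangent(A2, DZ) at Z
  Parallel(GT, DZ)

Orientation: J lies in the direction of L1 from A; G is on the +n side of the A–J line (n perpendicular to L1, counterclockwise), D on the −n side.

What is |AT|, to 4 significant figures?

24.35

Tangency of A1 to both parallel lines with radius 6.0 puts G and D at A ± 6.0·n: G = (5.121, 3.126), D = (-5.121, -3.126). Equal radii place T and Z the same way about J: T = J + 6.0·n = (17.42, -17.02), Z = J − 6.0·n = (7.175, -23.27). Then |AT| = |T − A| = 24.35.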